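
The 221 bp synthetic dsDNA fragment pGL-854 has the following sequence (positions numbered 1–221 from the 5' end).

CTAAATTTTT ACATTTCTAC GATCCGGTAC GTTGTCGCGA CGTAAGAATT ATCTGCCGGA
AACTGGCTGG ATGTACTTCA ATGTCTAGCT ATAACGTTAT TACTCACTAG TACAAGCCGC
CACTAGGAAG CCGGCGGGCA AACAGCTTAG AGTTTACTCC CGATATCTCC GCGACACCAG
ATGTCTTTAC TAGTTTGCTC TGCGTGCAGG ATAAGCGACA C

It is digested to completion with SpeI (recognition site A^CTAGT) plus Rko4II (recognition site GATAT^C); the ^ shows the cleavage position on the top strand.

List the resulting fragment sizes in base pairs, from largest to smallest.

SpeI sites (ACTAGT) start at positions 106, 189.
SpeI cuts after the first base of each site, so after positions 106, 189.
The Rko4II site (GATATC) starts at position 162.
Rko4II cuts after base 5 of each site (before the last base), so after position 166.
Combined cut positions: 106, 166, 189.
Linear molecule, 3 cuts → 4 fragments:
  1–106 → 106 bp
  107–166 → 60 bp
  167–189 → 23 bp
  190–221 → 32 bp
Sorted largest to smallest: 106, 60, 32, 23 bp.

106, 60, 32, 23 bp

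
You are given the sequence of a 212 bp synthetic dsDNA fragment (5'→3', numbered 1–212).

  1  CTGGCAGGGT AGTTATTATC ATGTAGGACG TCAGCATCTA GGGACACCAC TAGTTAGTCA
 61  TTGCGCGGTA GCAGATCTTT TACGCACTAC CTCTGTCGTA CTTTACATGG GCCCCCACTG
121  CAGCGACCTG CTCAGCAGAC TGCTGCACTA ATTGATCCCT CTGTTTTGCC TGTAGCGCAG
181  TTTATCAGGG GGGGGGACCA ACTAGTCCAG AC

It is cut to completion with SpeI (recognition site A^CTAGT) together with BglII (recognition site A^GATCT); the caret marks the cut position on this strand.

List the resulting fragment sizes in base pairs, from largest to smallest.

SpeI sites (ACTAGT) start at positions 49, 201.
SpeI cuts after the first base of each site, so after positions 49, 201.
The BglII site (AGATCT) starts at position 73.
BglII cuts after the first base of each site, so after position 73.
Combined cut positions: 49, 73, 201.
Linear molecule, 3 cuts → 4 fragments:
  1–49 → 49 bp
  50–73 → 24 bp
  74–201 → 128 bp
  202–212 → 11 bp
Sorted largest to smallest: 128, 49, 24, 11 bp.

128, 49, 24, 11 bp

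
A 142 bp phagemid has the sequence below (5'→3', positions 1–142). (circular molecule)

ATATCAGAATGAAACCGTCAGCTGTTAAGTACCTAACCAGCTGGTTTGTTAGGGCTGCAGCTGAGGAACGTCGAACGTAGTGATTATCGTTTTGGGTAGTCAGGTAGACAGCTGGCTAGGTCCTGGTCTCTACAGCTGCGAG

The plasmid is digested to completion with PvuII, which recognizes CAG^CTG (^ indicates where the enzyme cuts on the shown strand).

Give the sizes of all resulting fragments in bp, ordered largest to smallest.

PvuII sites (CAGCTG) start at positions 19, 38, 58, 109, 133.
PvuII cuts after base 3 of each site, so after positions 21, 40, 60, 111, 135.
Circular molecule, 5 cuts → 5 fragments:
  22–40 → 19 bp
  41–60 → 20 bp
  61–111 → 51 bp
  112–135 → 24 bp
  136–142 then 1–21 → 7 + 21 = 28 bp
Sorted largest to smallest: 51, 28, 24, 20, 19 bp.

51, 28, 24, 20, 19 bp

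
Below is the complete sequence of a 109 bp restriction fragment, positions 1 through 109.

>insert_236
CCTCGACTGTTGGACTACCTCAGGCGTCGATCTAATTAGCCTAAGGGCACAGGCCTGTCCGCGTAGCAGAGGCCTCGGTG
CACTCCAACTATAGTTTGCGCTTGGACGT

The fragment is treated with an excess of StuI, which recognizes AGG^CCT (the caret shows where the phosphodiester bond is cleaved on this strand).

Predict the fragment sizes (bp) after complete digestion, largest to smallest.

StuI sites (AGGCCT) start at positions 51, 70.
StuI cuts after base 3 of each site, so after positions 53, 72.
Linear molecule, 2 cuts → 3 fragments:
  1–53 → 53 bp
  54–72 → 19 bp
  73–109 → 37 bp
Sorted largest to smallest: 53, 37, 19 bp.

53, 37, 19 bp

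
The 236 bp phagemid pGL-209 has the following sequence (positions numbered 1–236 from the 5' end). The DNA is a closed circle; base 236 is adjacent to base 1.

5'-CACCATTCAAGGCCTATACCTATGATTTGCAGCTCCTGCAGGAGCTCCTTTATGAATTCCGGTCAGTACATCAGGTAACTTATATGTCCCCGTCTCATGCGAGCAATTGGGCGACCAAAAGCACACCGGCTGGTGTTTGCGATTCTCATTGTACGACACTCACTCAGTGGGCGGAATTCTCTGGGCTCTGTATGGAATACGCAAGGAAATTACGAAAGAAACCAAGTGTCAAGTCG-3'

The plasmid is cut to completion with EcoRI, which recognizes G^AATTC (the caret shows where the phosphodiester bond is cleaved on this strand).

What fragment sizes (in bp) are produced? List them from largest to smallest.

120, 116 bp

EcoRI sites (GAATTC) start at positions 54, 174.
EcoRI cuts after the first base of each site, so after positions 54, 174.
Circular molecule, 2 cuts → 2 fragments:
  55–174 → 120 bp
  175–236 then 1–54 → 62 + 54 = 116 bp
Sorted largest to smallest: 120, 116 bp.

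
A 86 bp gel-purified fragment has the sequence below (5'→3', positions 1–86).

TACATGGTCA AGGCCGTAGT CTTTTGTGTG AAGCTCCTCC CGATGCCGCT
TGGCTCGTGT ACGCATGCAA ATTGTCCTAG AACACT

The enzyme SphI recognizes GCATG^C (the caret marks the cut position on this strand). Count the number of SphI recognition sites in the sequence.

1

GCATGC occurs starting at position 63.
SphI cuts at 1 site.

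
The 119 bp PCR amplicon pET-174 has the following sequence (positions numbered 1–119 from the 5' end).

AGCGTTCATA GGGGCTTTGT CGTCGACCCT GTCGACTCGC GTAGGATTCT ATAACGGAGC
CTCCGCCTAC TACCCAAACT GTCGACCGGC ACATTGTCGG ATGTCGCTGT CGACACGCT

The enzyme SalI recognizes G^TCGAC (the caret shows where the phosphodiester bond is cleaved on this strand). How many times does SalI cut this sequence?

4

GTCGAC occurs starting at positions 22, 31, 81, 109.
SalI cuts at 4 sites.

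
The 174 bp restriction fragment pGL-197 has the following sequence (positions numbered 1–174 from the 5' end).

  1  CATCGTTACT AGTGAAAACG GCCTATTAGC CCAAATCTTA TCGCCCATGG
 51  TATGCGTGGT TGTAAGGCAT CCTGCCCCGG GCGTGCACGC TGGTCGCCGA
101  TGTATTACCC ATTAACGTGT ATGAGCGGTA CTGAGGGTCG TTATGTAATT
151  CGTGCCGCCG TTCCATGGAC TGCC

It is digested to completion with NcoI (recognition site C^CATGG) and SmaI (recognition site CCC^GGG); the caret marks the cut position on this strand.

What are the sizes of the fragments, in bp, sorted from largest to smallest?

85, 45, 33, 11 bp

NcoI sites (CCATGG) start at positions 45, 163.
NcoI cuts after the first base of each site, so after positions 45, 163.
The SmaI site (CCCGGG) starts at position 76.
SmaI cuts after base 3 of each site, so after position 78.
Combined cut positions: 45, 78, 163.
Linear molecule, 3 cuts → 4 fragments:
  1–45 → 45 bp
  46–78 → 33 bp
  79–163 → 85 bp
  164–174 → 11 bp
Sorted largest to smallest: 85, 45, 33, 11 bp.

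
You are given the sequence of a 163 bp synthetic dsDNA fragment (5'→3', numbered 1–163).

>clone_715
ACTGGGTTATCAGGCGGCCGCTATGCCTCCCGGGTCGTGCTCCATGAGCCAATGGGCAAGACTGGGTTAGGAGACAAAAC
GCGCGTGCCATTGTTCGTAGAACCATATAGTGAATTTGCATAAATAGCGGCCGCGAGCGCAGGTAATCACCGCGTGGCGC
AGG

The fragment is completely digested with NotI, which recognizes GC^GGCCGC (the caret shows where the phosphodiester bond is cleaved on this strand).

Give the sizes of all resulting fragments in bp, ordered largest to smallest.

113, 35, 15 bp

NotI sites (GCGGCCGC) start at positions 14, 127.
NotI cuts after base 2 of each site, so after positions 15, 128.
Linear molecule, 2 cuts → 3 fragments:
  1–15 → 15 bp
  16–128 → 113 bp
  129–163 → 35 bp
Sorted largest to smallest: 113, 35, 15 bp.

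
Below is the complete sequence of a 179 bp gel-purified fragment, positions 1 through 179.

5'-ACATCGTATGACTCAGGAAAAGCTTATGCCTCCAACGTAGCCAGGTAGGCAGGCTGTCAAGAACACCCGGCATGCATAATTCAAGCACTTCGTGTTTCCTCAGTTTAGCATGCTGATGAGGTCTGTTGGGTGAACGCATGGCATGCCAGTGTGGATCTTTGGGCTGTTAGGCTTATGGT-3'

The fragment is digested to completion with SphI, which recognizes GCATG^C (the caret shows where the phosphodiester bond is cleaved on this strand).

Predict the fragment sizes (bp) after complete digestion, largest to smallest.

SphI sites (GCATGC) start at positions 70, 108, 141.
SphI cuts after base 5 of each site (before the last base), so after positions 74, 112, 145.
Linear molecule, 3 cuts → 4 fragments:
  1–74 → 74 bp
  75–112 → 38 bp
  113–145 → 33 bp
  146–179 → 34 bp
Sorted largest to smallest: 74, 38, 34, 33 bp.

74, 38, 34, 33 bp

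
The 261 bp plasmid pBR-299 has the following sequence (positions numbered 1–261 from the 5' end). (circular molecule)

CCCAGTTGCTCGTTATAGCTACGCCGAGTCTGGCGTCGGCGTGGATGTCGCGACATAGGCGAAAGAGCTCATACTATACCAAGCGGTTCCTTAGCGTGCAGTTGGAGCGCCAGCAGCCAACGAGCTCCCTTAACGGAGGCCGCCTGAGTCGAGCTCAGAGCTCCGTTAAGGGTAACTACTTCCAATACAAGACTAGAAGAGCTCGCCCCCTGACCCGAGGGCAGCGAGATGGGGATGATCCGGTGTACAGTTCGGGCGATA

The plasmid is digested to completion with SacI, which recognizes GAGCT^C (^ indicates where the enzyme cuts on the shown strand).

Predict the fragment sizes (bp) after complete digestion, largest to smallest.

SacI sites (GAGCTC) start at positions 65, 122, 151, 158, 199.
SacI cuts after base 5 of each site (before the last base), so after positions 69, 126, 155, 162, 203.
Circular molecule, 5 cuts → 5 fragments:
  70–126 → 57 bp
  127–155 → 29 bp
  156–162 → 7 bp
  163–203 → 41 bp
  204–261 then 1–69 → 58 + 69 = 127 bp
Sorted largest to smallest: 127, 57, 41, 29, 7 bp.

127, 57, 41, 29, 7 bp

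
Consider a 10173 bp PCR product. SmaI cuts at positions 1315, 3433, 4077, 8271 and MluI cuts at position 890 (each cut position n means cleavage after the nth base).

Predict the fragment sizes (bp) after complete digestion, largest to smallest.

4194, 2118, 1902, 890, 644, 425 bp

Combined cut positions (sorted): 890, 1315, 3433, 4077, 8271.
Linear molecule, 5 cuts → 6 fragments:
  890 − 0 = 890 bp
  1315 − 890 = 425 bp
  3433 − 1315 = 2118 bp
  4077 − 3433 = 644 bp
  8271 − 4077 = 4194 bp
  10173 − 8271 = 1902 bp
Sorted largest to smallest: 4194, 2118, 1902, 890, 644, 425 bp.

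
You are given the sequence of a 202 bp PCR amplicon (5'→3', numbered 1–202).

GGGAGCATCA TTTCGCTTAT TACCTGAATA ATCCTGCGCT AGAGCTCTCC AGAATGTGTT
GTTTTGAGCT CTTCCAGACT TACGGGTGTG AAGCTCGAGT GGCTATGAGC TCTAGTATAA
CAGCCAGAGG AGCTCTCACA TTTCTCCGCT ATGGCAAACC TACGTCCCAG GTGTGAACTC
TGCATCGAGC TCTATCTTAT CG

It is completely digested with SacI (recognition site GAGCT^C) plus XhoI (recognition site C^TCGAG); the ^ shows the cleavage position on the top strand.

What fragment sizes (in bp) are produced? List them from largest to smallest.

57, 46, 24, 24, 23, 17, 11 bp

SacI sites (GAGCTC) start at positions 42, 66, 107, 130, 187.
SacI cuts after base 5 of each site (before the last base), so after positions 46, 70, 111, 134, 191.
The XhoI site (CTCGAG) starts at position 94.
XhoI cuts after the first base of each site, so after position 94.
Combined cut positions: 46, 70, 94, 111, 134, 191.
Linear molecule, 6 cuts → 7 fragments:
  1–46 → 46 bp
  47–70 → 24 bp
  71–94 → 24 bp
  95–111 → 17 bp
  112–134 → 23 bp
  135–191 → 57 bp
  192–202 → 11 bp
Sorted largest to smallest: 57, 46, 24, 24, 23, 17, 11 bp.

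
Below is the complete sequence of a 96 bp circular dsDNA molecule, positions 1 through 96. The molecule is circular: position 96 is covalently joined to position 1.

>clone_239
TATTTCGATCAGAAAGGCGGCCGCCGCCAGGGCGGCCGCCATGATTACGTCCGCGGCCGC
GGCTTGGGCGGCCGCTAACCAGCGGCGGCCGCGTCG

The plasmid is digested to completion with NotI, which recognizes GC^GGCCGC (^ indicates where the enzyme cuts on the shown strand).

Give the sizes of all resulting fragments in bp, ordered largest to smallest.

28, 21, 17, 15, 15 bp

NotI sites (GCGGCCGC) start at positions 17, 32, 53, 68, 85.
NotI cuts after base 2 of each site, so after positions 18, 33, 54, 69, 86.
Circular molecule, 5 cuts → 5 fragments:
  19–33 → 15 bp
  34–54 → 21 bp
  55–69 → 15 bp
  70–86 → 17 bp
  87–96 then 1–18 → 10 + 18 = 28 bp
Sorted largest to smallest: 28, 21, 17, 15, 15 bp.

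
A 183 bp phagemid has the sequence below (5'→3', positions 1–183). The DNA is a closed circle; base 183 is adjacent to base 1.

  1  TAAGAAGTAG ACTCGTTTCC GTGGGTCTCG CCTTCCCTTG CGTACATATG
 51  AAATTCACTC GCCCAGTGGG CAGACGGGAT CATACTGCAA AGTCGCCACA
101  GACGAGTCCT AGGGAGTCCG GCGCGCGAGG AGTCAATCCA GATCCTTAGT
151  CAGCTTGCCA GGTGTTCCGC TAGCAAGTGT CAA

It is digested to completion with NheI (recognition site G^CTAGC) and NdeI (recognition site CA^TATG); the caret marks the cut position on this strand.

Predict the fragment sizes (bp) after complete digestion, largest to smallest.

123, 60 bp

The NheI site (GCTAGC) starts at position 169.
NheI cuts after the first base of each site, so after position 169.
The NdeI site (CATATG) starts at position 45.
NdeI cuts after base 2 of each site, so after position 46.
Combined cut positions: 46, 169.
Circular molecule, 2 cuts → 2 fragments:
  47–169 → 123 bp
  170–183 then 1–46 → 14 + 46 = 60 bp
Sorted largest to smallest: 123, 60 bp.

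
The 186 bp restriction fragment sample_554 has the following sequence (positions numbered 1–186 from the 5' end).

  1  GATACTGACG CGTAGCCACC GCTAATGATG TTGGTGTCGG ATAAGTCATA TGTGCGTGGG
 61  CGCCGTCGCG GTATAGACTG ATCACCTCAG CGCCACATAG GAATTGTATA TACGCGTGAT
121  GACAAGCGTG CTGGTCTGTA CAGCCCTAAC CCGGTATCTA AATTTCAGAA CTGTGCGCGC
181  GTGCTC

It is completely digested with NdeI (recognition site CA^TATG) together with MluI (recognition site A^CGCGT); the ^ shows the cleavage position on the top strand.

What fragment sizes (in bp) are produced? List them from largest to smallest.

The NdeI site (CATATG) starts at position 47.
NdeI cuts after base 2 of each site, so after position 48.
MluI sites (ACGCGT) start at positions 8, 112.
MluI cuts after the first base of each site, so after positions 8, 112.
Combined cut positions: 8, 48, 112.
Linear molecule, 3 cuts → 4 fragments:
  1–8 → 8 bp
  9–48 → 40 bp
  49–112 → 64 bp
  113–186 → 74 bp
Sorted largest to smallest: 74, 64, 40, 8 bp.

74, 64, 40, 8 bp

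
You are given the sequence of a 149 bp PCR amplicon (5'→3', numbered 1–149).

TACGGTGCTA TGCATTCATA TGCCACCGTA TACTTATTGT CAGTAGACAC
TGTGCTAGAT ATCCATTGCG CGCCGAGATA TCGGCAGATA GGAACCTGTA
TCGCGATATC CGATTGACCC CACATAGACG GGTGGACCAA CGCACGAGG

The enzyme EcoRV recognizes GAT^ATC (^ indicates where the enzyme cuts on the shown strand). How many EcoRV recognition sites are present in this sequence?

GATATC occurs starting at positions 58, 77, 105.
EcoRV cuts at 3 sites.

3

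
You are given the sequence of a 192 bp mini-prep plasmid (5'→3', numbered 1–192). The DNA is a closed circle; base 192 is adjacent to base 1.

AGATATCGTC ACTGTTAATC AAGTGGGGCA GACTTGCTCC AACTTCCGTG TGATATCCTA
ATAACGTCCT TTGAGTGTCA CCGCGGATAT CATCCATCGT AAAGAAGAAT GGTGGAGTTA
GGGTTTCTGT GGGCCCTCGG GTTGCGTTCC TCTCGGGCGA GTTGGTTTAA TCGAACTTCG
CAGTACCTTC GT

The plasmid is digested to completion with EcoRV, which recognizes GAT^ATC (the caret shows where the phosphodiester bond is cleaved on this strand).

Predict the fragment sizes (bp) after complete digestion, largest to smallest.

108, 50, 34 bp

EcoRV sites (GATATC) start at positions 2, 52, 86.
EcoRV cuts after base 3 of each site, so after positions 4, 54, 88.
Circular molecule, 3 cuts → 3 fragments:
  5–54 → 50 bp
  55–88 → 34 bp
  89–192 then 1–4 → 104 + 4 = 108 bp
Sorted largest to smallest: 108, 50, 34 bp.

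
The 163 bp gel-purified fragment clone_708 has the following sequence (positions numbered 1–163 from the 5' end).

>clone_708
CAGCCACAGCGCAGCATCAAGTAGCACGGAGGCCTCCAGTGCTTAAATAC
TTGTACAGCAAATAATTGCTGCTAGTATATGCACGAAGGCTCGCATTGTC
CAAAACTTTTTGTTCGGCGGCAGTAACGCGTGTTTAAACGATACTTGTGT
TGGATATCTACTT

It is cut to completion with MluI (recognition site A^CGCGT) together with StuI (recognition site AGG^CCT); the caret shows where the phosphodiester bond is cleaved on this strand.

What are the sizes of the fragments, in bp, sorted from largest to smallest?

The MluI site (ACGCGT) starts at position 126.
MluI cuts after the first base of each site, so after position 126.
The StuI site (AGGCCT) starts at position 30.
StuI cuts after base 3 of each site, so after position 32.
Combined cut positions: 32, 126.
Linear molecule, 2 cuts → 3 fragments:
  1–32 → 32 bp
  33–126 → 94 bp
  127–163 → 37 bp
Sorted largest to smallest: 94, 37, 32 bp.

94, 37, 32 bp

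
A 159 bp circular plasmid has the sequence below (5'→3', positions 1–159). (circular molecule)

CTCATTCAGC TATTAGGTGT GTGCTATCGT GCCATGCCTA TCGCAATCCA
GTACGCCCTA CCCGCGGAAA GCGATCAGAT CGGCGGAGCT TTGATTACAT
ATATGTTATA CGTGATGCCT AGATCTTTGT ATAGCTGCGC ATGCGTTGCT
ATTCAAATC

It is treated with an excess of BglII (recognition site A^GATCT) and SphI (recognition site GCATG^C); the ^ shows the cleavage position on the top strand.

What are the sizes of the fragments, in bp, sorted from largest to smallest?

137, 22 bp

The BglII site (AGATCT) starts at position 121.
BglII cuts after the first base of each site, so after position 121.
The SphI site (GCATGC) starts at position 139.
SphI cuts after base 5 of each site (before the last base), so after position 143.
Combined cut positions: 121, 143.
Circular molecule, 2 cuts → 2 fragments:
  122–143 → 22 bp
  144–159 then 1–121 → 16 + 121 = 137 bp
Sorted largest to smallest: 137, 22 bp.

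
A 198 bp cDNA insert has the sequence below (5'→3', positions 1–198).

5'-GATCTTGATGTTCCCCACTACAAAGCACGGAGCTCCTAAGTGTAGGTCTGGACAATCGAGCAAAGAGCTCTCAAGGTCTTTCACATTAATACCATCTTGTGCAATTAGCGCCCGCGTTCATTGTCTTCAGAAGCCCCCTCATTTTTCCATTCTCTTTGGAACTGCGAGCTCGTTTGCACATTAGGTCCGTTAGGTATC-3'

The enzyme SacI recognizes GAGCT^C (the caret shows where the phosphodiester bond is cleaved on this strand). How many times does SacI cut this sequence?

GAGCTC occurs starting at positions 30, 65, 166.
SacI cuts at 3 sites.

3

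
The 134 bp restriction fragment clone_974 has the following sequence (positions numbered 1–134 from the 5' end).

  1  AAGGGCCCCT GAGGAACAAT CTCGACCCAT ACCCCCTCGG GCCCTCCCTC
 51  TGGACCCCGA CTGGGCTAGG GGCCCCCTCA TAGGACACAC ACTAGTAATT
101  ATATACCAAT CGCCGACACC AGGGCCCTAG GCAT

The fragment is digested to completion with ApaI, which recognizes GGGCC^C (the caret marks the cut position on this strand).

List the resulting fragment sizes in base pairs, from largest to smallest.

ApaI sites (GGGCCC) start at positions 3, 39, 70, 122.
ApaI cuts after base 5 of each site (before the last base), so after positions 7, 43, 74, 126.
Linear molecule, 4 cuts → 5 fragments:
  1–7 → 7 bp
  8–43 → 36 bp
  44–74 → 31 bp
  75–126 → 52 bp
  127–134 → 8 bp
Sorted largest to smallest: 52, 36, 31, 8, 7 bp.

52, 36, 31, 8, 7 bp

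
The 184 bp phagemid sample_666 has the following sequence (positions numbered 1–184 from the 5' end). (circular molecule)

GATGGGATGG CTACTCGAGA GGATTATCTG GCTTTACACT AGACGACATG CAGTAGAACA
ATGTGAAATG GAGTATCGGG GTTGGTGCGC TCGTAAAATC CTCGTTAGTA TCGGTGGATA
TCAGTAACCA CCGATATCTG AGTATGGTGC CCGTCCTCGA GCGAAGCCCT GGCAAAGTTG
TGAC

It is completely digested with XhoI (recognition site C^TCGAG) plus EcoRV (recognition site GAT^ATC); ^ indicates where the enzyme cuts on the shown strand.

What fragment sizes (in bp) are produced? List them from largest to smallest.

105, 42, 21, 16 bp

XhoI sites (CTCGAG) start at positions 14, 156.
XhoI cuts after the first base of each site, so after positions 14, 156.
EcoRV sites (GATATC) start at positions 117, 133.
EcoRV cuts after base 3 of each site, so after positions 119, 135.
Combined cut positions: 14, 119, 135, 156.
Circular molecule, 4 cuts → 4 fragments:
  15–119 → 105 bp
  120–135 → 16 bp
  136–156 → 21 bp
  157–184 then 1–14 → 28 + 14 = 42 bp
Sorted largest to smallest: 105, 42, 21, 16 bp.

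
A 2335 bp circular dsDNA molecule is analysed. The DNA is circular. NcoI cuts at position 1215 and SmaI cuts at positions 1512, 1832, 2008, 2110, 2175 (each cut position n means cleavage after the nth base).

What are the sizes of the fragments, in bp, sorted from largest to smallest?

Combined cut positions (sorted): 1215, 1512, 1832, 2008, 2110, 2175.
Circular molecule, 6 cuts → 6 fragments:
  1512 − 1215 = 297 bp
  1832 − 1512 = 320 bp
  2008 − 1832 = 176 bp
  2110 − 2008 = 102 bp
  2175 − 2110 = 65 bp
  wrap: 2335 − 2175 + 1215 = 1375 bp
Sorted largest to smallest: 1375, 320, 297, 176, 102, 65 bp.

1375, 320, 297, 176, 102, 65 bp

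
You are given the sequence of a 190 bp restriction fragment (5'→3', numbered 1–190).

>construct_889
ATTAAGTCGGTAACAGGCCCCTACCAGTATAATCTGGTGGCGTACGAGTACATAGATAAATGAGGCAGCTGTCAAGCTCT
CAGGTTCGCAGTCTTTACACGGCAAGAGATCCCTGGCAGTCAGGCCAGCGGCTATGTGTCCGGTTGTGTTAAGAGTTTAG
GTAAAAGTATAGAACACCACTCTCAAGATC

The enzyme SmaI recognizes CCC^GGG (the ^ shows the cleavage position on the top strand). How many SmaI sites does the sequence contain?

0

No occurrence of CCCGGG is present in the sequence.
SmaI does not cut: 0 sites.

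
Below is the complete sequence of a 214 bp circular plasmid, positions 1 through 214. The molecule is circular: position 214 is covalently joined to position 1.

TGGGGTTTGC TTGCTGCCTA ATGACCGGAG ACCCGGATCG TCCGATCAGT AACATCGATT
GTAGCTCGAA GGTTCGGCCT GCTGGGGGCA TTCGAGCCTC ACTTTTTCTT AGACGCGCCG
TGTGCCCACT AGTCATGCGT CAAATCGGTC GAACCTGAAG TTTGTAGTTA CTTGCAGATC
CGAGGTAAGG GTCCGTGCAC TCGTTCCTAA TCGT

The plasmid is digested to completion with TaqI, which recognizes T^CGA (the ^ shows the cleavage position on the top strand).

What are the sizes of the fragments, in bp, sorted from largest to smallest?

TaqI sites (TCGA) start at positions 55, 66, 92, 149.
TaqI cuts after the first base of each site, so after positions 55, 66, 92, 149.
Circular molecule, 4 cuts → 4 fragments:
  56–66 → 11 bp
  67–92 → 26 bp
  93–149 → 57 bp
  150–214 then 1–55 → 65 + 55 = 120 bp
Sorted largest to smallest: 120, 57, 26, 11 bp.

120, 57, 26, 11 bp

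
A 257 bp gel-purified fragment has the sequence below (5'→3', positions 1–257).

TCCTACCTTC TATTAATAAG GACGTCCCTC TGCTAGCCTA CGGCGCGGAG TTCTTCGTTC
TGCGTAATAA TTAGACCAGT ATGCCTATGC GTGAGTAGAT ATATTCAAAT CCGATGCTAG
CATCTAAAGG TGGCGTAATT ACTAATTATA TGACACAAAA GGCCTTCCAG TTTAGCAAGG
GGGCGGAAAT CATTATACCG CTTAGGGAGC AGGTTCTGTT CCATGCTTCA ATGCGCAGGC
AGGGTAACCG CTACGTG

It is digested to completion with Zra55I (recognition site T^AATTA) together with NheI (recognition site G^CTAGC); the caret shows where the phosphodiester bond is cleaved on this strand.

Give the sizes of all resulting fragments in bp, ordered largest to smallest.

Zra55I sites (TAATTA) start at positions 68, 136, 143.
Zra55I cuts after the first base of each site, so after positions 68, 136, 143.
NheI sites (GCTAGC) start at positions 32, 116.
NheI cuts after the first base of each site, so after positions 32, 116.
Combined cut positions: 32, 68, 116, 136, 143.
Linear molecule, 5 cuts → 6 fragments:
  1–32 → 32 bp
  33–68 → 36 bp
  69–116 → 48 bp
  117–136 → 20 bp
  137–143 → 7 bp
  144–257 → 114 bp
Sorted largest to smallest: 114, 48, 36, 32, 20, 7 bp.

114, 48, 36, 32, 20, 7 bp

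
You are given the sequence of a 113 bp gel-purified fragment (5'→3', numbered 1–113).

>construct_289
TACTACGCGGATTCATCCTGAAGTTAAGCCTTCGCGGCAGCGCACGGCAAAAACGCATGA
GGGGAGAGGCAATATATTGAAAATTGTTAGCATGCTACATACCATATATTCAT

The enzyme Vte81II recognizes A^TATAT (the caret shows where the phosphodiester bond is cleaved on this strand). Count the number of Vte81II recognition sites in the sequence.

ATATAT occurs starting at positions 72, 104.
Vte81II cuts at 2 sites.

2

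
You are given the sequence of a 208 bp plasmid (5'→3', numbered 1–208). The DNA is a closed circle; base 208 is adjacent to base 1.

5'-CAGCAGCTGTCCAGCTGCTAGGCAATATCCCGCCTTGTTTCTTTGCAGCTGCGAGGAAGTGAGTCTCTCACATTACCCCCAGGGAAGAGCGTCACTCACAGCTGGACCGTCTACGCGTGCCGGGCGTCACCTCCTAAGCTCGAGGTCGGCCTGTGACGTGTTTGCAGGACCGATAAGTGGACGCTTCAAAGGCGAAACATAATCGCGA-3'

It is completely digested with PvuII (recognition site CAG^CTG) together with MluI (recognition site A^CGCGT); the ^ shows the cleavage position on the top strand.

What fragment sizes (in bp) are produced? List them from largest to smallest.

101, 53, 34, 12, 8 bp

PvuII sites (CAGCTG) start at positions 4, 12, 46, 99.
PvuII cuts after base 3 of each site, so after positions 6, 14, 48, 101.
The MluI site (ACGCGT) starts at position 113.
MluI cuts after the first base of each site, so after position 113.
Combined cut positions: 6, 14, 48, 101, 113.
Circular molecule, 5 cuts → 5 fragments:
  7–14 → 8 bp
  15–48 → 34 bp
  49–101 → 53 bp
  102–113 → 12 bp
  114–208 then 1–6 → 95 + 6 = 101 bp
Sorted largest to smallest: 101, 53, 34, 12, 8 bp.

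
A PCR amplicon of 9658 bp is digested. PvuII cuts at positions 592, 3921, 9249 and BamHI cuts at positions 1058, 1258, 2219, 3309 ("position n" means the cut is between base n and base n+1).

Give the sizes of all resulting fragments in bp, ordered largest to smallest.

Combined cut positions (sorted): 592, 1058, 1258, 2219, 3309, 3921, 9249.
Linear molecule, 7 cuts → 8 fragments:
  592 − 0 = 592 bp
  1058 − 592 = 466 bp
  1258 − 1058 = 200 bp
  2219 − 1258 = 961 bp
  3309 − 2219 = 1090 bp
  3921 − 3309 = 612 bp
  9249 − 3921 = 5328 bp
  9658 − 9249 = 409 bp
Sorted largest to smallest: 5328, 1090, 961, 612, 592, 466, 409, 200 bp.

5328, 1090, 961, 612, 592, 466, 409, 200 bp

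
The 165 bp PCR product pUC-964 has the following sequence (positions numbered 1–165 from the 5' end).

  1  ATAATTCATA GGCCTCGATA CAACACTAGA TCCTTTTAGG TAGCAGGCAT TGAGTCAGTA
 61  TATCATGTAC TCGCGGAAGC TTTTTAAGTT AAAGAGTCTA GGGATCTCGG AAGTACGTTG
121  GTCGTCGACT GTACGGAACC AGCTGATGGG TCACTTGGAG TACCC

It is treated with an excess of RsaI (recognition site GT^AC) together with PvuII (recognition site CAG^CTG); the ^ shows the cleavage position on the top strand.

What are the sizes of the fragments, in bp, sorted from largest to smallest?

RsaI sites (GTAC) start at positions 67, 113, 131, 160.
RsaI cuts after base 2 of each site, so after positions 68, 114, 132, 161.
The PvuII site (CAGCTG) starts at position 140.
PvuII cuts after base 3 of each site, so after position 142.
Combined cut positions: 68, 114, 132, 142, 161.
Linear molecule, 5 cuts → 6 fragments:
  1–68 → 68 bp
  69–114 → 46 bp
  115–132 → 18 bp
  133–142 → 10 bp
  143–161 → 19 bp
  162–165 → 4 bp
Sorted largest to smallest: 68, 46, 19, 18, 10, 4 bp.

68, 46, 19, 18, 10, 4 bp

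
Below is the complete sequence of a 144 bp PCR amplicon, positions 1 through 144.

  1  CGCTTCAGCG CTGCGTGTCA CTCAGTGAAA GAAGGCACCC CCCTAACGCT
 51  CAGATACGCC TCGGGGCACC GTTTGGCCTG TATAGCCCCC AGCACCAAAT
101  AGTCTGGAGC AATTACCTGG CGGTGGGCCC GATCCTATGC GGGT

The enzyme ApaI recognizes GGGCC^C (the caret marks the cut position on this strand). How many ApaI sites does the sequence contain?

1

GGGCCC occurs starting at position 125.
ApaI cuts at 1 site.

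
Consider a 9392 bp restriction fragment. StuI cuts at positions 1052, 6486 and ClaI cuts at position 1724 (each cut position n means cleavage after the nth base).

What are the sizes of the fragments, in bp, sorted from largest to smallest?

4762, 2906, 1052, 672 bp

Combined cut positions (sorted): 1052, 1724, 6486.
Linear molecule, 3 cuts → 4 fragments:
  1052 − 0 = 1052 bp
  1724 − 1052 = 672 bp
  6486 − 1724 = 4762 bp
  9392 − 6486 = 2906 bp
Sorted largest to smallest: 4762, 2906, 1052, 672 bp.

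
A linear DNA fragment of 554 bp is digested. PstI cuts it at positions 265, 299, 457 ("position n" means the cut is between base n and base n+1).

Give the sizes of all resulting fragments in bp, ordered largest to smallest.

265, 158, 97, 34 bp

Linear molecule, 3 cuts → 4 fragments:
  265 − 0 = 265 bp
  299 − 265 = 34 bp
  457 − 299 = 158 bp
  554 − 457 = 97 bp
Sorted largest to smallest: 265, 158, 97, 34 bp.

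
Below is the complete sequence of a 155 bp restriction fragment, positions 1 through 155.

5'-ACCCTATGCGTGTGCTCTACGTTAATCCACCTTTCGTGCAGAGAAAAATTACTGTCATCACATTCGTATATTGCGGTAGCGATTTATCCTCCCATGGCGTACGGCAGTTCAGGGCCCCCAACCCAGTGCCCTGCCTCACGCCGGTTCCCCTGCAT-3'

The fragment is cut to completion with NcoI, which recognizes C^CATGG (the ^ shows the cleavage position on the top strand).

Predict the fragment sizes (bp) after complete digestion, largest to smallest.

92, 63 bp

The NcoI site (CCATGG) starts at position 92.
NcoI cuts after the first base of each site, so after position 92.
Linear molecule, 1 cut → 2 fragments:
  1–92 → 92 bp
  93–155 → 63 bp
Sorted largest to smallest: 92, 63 bp.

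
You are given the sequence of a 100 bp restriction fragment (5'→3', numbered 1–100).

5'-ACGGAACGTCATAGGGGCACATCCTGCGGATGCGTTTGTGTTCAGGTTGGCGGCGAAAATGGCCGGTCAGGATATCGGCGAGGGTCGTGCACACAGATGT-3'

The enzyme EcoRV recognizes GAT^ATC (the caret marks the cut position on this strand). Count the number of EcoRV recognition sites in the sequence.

GATATC occurs starting at position 71.
EcoRV cuts at 1 site.

1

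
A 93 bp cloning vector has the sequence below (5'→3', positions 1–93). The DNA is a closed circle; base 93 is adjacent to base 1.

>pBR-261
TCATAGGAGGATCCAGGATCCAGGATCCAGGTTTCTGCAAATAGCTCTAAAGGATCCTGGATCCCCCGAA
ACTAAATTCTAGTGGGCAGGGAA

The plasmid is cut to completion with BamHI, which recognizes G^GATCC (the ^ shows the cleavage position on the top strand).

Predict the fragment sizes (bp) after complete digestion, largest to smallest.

BamHI sites (GGATCC) start at positions 9, 16, 23, 52, 59.
BamHI cuts after the first base of each site, so after positions 9, 16, 23, 52, 59.
Circular molecule, 5 cuts → 5 fragments:
  10–16 → 7 bp
  17–23 → 7 bp
  24–52 → 29 bp
  53–59 → 7 bp
  60–93 then 1–9 → 34 + 9 = 43 bp
Sorted largest to smallest: 43, 29, 7, 7, 7 bp.

43, 29, 7, 7, 7 bp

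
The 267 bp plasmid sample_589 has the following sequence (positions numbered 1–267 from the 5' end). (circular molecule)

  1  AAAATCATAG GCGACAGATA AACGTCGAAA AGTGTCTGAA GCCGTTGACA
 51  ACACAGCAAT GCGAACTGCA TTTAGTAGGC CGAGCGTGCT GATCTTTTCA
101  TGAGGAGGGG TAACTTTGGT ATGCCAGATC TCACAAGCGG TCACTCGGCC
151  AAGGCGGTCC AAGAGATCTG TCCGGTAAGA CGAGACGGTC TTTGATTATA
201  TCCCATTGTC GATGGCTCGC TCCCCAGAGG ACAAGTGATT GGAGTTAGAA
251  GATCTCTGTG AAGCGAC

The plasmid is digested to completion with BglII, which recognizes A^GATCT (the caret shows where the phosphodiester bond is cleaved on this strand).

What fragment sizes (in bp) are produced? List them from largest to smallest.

143, 86, 38 bp

BglII sites (AGATCT) start at positions 126, 164, 250.
BglII cuts after the first base of each site, so after positions 126, 164, 250.
Circular molecule, 3 cuts → 3 fragments:
  127–164 → 38 bp
  165–250 → 86 bp
  251–267 then 1–126 → 17 + 126 = 143 bp
Sorted largest to smallest: 143, 86, 38 bp.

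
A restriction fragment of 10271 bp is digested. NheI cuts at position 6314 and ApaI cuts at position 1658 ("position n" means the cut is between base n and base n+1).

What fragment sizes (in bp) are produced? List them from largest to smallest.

4656, 3957, 1658 bp

Combined cut positions (sorted): 1658, 6314.
Linear molecule, 2 cuts → 3 fragments:
  1658 − 0 = 1658 bp
  6314 − 1658 = 4656 bp
  10271 − 6314 = 3957 bp
Sorted largest to smallest: 4656, 3957, 1658 bp.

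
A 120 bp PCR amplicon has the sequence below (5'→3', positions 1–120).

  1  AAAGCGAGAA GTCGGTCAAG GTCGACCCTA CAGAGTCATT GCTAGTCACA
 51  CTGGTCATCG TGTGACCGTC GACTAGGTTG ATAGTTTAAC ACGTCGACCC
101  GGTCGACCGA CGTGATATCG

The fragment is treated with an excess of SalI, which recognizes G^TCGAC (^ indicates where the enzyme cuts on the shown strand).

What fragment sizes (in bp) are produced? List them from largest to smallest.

SalI sites (GTCGAC) start at positions 21, 68, 93, 102.
SalI cuts after the first base of each site, so after positions 21, 68, 93, 102.
Linear molecule, 4 cuts → 5 fragments:
  1–21 → 21 bp
  22–68 → 47 bp
  69–93 → 25 bp
  94–102 → 9 bp
  103–120 → 18 bp
Sorted largest to smallest: 47, 25, 21, 18, 9 bp.

47, 25, 21, 18, 9 bp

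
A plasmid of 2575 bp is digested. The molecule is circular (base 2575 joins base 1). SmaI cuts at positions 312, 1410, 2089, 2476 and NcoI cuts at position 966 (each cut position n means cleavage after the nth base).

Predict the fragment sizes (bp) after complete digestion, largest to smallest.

679, 654, 444, 411, 387 bp

Combined cut positions (sorted): 312, 966, 1410, 2089, 2476.
Circular molecule, 5 cuts → 5 fragments:
  966 − 312 = 654 bp
  1410 − 966 = 444 bp
  2089 − 1410 = 679 bp
  2476 − 2089 = 387 bp
  wrap: 2575 − 2476 + 312 = 411 bp
Sorted largest to smallest: 679, 654, 444, 411, 387 bp.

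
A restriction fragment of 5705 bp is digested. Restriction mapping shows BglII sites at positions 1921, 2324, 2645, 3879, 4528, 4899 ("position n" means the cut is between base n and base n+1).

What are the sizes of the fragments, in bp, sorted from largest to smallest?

1921, 1234, 806, 649, 403, 371, 321 bp

Linear molecule, 6 cuts → 7 fragments:
  1921 − 0 = 1921 bp
  2324 − 1921 = 403 bp
  2645 − 2324 = 321 bp
  3879 − 2645 = 1234 bp
  4528 − 3879 = 649 bp
  4899 − 4528 = 371 bp
  5705 − 4899 = 806 bp
Sorted largest to smallest: 1921, 1234, 806, 649, 403, 371, 321 bp.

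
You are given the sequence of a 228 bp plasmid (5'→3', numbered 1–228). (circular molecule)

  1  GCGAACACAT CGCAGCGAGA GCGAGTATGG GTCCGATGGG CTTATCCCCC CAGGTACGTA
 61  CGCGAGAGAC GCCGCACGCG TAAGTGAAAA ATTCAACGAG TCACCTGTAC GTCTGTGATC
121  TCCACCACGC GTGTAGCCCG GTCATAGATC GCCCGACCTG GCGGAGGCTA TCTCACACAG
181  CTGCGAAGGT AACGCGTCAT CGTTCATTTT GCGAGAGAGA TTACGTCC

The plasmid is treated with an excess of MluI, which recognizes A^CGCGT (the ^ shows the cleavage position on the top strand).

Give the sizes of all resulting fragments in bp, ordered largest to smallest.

MluI sites (ACGCGT) start at positions 76, 127, 192.
MluI cuts after the first base of each site, so after positions 76, 127, 192.
Circular molecule, 3 cuts → 3 fragments:
  77–127 → 51 bp
  128–192 → 65 bp
  193–228 then 1–76 → 36 + 76 = 112 bp
Sorted largest to smallest: 112, 65, 51 bp.

112, 65, 51 bp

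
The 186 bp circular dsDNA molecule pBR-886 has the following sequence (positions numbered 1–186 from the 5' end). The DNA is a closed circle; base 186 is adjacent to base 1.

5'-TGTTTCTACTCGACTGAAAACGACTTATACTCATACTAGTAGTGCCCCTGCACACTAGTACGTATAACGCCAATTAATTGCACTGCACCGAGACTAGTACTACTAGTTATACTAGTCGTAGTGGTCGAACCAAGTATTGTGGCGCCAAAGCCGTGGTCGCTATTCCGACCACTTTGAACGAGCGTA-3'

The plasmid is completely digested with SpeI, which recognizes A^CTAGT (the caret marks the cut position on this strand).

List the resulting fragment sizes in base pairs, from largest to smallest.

SpeI sites (ACTAGT) start at positions 35, 54, 93, 102, 111.
SpeI cuts after the first base of each site, so after positions 35, 54, 93, 102, 111.
Circular molecule, 5 cuts → 5 fragments:
  36–54 → 19 bp
  55–93 → 39 bp
  94–102 → 9 bp
  103–111 → 9 bp
  112–186 then 1–35 → 75 + 35 = 110 bp
Sorted largest to smallest: 110, 39, 19, 9, 9 bp.

110, 39, 19, 9, 9 bp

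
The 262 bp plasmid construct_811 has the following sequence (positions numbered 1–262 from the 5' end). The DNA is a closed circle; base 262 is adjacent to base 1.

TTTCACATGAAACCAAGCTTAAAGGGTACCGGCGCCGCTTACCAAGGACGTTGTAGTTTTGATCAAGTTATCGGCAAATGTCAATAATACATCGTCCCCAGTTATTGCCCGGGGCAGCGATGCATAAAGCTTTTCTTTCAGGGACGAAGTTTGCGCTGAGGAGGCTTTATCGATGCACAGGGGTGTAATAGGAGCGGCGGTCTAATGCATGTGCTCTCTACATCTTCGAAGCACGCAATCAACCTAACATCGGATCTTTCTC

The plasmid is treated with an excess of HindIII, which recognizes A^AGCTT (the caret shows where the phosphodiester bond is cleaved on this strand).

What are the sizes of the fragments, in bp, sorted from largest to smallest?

HindIII sites (AAGCTT) start at positions 15, 127.
HindIII cuts after the first base of each site, so after positions 15, 127.
Circular molecule, 2 cuts → 2 fragments:
  16–127 → 112 bp
  128–262 then 1–15 → 135 + 15 = 150 bp
Sorted largest to smallest: 150, 112 bp.

150, 112 bp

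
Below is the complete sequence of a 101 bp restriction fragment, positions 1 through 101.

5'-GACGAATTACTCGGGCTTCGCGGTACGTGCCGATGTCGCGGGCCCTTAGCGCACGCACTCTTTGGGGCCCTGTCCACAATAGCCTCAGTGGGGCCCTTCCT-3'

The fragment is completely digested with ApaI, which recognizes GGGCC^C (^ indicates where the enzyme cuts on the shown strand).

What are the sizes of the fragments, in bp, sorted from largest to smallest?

44, 26, 25, 6 bp

ApaI sites (GGGCCC) start at positions 40, 65, 91.
ApaI cuts after base 5 of each site (before the last base), so after positions 44, 69, 95.
Linear molecule, 3 cuts → 4 fragments:
  1–44 → 44 bp
  45–69 → 25 bp
  70–95 → 26 bp
  96–101 → 6 bp
Sorted largest to smallest: 44, 26, 25, 6 bp.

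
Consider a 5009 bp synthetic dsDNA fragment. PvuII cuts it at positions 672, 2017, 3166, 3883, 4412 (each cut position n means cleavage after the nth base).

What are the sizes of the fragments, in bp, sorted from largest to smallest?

Linear molecule, 5 cuts → 6 fragments:
  672 − 0 = 672 bp
  2017 − 672 = 1345 bp
  3166 − 2017 = 1149 bp
  3883 − 3166 = 717 bp
  4412 − 3883 = 529 bp
  5009 − 4412 = 597 bp
Sorted largest to smallest: 1345, 1149, 717, 672, 597, 529 bp.

1345, 1149, 717, 672, 597, 529 bp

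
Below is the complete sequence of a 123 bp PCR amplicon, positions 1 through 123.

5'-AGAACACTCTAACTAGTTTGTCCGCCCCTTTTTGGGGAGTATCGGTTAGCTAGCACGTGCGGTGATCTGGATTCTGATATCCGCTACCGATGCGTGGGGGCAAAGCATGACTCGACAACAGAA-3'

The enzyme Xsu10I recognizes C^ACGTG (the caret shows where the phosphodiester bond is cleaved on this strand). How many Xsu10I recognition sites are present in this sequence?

CACGTG occurs starting at position 54.
Xsu10I cuts at 1 site.

1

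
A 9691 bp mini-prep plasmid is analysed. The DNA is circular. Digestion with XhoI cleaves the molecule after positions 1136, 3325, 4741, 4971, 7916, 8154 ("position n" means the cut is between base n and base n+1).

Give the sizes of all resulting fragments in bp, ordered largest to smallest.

2945, 2673, 2189, 1416, 238, 230 bp

Circular molecule, 6 cuts → 6 fragments:
  3325 − 1136 = 2189 bp
  4741 − 3325 = 1416 bp
  4971 − 4741 = 230 bp
  7916 − 4971 = 2945 bp
  8154 − 7916 = 238 bp
  wrap: 9691 − 8154 + 1136 = 2673 bp
Sorted largest to smallest: 2945, 2673, 2189, 1416, 238, 230 bp.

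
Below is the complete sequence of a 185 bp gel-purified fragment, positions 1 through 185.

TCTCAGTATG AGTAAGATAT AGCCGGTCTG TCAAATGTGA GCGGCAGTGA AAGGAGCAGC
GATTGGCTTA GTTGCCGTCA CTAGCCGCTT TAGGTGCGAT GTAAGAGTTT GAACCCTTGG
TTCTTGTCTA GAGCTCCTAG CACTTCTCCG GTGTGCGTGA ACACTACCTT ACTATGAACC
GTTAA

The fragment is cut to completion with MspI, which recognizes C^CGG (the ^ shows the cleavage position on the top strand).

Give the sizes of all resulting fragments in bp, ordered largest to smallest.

MspI sites (CCGG) start at positions 23, 148.
MspI cuts after the first base of each site, so after positions 23, 148.
Linear molecule, 2 cuts → 3 fragments:
  1–23 → 23 bp
  24–148 → 125 bp
  149–185 → 37 bp
Sorted largest to smallest: 125, 37, 23 bp.

125, 37, 23 bp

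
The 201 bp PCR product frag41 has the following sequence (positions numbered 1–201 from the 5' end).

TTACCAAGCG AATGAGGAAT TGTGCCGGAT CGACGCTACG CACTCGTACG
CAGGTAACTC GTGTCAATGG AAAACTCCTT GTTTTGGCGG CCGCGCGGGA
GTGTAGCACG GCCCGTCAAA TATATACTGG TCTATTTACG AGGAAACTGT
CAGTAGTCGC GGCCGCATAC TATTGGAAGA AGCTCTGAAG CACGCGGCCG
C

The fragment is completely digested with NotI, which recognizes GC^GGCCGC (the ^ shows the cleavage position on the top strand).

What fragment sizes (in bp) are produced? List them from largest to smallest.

88, 72, 35, 6 bp

NotI sites (GCGGCCGC) start at positions 87, 159, 194.
NotI cuts after base 2 of each site, so after positions 88, 160, 195.
Linear molecule, 3 cuts → 4 fragments:
  1–88 → 88 bp
  89–160 → 72 bp
  161–195 → 35 bp
  196–201 → 6 bp
Sorted largest to smallest: 88, 72, 35, 6 bp.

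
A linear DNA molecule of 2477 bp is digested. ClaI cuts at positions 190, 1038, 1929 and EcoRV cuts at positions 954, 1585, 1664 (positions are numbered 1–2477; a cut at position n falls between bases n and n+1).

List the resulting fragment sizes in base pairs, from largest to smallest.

Combined cut positions (sorted): 190, 954, 1038, 1585, 1664, 1929.
Linear molecule, 6 cuts → 7 fragments:
  190 − 0 = 190 bp
  954 − 190 = 764 bp
  1038 − 954 = 84 bp
  1585 − 1038 = 547 bp
  1664 − 1585 = 79 bp
  1929 − 1664 = 265 bp
  2477 − 1929 = 548 bp
Sorted largest to smallest: 764, 548, 547, 265, 190, 84, 79 bp.

764, 548, 547, 265, 190, 84, 79 bp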